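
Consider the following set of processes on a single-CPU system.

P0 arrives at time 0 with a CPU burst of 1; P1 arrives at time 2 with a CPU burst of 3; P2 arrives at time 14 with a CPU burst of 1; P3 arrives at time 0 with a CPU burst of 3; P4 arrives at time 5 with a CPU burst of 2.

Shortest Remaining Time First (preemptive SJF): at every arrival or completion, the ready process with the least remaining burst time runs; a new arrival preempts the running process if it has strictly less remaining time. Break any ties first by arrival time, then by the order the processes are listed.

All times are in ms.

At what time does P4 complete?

Schedule: | P0 0-1 | P3 1-4 | P1 4-7 | P4 7-9 | idle 9-14 | P2 14-15 |
Completion: P0=1  P1=7  P2=15  P3=4  P4=9
Turnaround (C−A): P0=1  P1=5  P2=1  P3=4  P4=4

9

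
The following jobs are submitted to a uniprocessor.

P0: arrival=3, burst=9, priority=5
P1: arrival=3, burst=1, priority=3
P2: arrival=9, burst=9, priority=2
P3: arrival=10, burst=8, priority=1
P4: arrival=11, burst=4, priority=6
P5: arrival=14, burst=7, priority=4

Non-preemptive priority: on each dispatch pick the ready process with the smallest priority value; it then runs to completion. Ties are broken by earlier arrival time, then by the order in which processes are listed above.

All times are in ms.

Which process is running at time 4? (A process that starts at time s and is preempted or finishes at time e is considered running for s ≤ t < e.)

Gantt: | idle 0-3 | P1 3-4 | P0 4-13 | P3 13-21 | P2 21-30 | P5 30-37 | P4 37-41 |
Completion: P0=13  P1=4  P2=30  P3=21  P4=41  P5=37
Turnaround (C−A): P0=10  P1=1  P2=21  P3=11  P4=30  P5=23

P0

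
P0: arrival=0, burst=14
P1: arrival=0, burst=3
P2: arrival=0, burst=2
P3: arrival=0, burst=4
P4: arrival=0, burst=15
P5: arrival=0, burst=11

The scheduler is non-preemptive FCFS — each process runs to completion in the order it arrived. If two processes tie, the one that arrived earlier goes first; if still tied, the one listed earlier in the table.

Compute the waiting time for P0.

Schedule: | P0 0-14 | P1 14-17 | P2 17-19 | P3 19-23 | P4 23-38 | P5 38-49 |
Completion: P0=14  P1=17  P2=19  P3=23  P4=38  P5=49
Waiting(P0) = turnaround − burst = 14 − 14 = 0

0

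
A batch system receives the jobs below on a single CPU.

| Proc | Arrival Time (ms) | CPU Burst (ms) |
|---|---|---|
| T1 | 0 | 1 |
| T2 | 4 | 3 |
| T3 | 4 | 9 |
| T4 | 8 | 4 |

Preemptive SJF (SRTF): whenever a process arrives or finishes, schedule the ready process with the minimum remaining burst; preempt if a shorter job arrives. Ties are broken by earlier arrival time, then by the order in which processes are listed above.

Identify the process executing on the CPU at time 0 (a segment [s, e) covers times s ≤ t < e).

Gantt: | T1 0-1 | idle 1-4 | T2 4-7 | T3 7-8 | T4 8-12 | T3 12-20 |
Completion: T1=1  T2=7  T3=20  T4=12
Turnaround (C−A): T1=1  T2=3  T3=16  T4=4

T1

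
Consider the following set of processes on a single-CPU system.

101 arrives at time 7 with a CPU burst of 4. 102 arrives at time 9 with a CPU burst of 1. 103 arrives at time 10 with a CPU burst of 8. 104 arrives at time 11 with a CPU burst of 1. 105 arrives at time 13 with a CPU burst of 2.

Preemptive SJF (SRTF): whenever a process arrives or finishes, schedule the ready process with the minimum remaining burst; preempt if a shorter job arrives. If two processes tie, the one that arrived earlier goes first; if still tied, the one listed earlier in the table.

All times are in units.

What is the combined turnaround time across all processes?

23

Timeline: | idle 0-7 | 101 7-9 | 102 9-10 | 101 10-12 | 104 12-13 | 105 13-15 | 103 15-23 |
Completion: 101=12  102=10  103=23  104=13  105=15
Turnaround = completion − arrival: 101=5, 102=1, 103=13, 104=2, 105=2
Total turnaround = 5 + 1 + 13 + 2 + 2 = 23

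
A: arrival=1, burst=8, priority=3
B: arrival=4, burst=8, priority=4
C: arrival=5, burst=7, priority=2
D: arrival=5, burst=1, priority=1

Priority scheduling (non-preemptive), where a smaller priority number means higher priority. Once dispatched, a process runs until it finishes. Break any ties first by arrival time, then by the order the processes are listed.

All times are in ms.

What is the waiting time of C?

Gantt: | idle 0-1 | A 1-9 | D 9-10 | C 10-17 | B 17-25 |
Completion: A=9  B=25  C=17  D=10
Turnaround (C−A): A=8  B=21  C=12  D=5
Waiting(C) = turnaround − burst = 12 − 7 = 5

5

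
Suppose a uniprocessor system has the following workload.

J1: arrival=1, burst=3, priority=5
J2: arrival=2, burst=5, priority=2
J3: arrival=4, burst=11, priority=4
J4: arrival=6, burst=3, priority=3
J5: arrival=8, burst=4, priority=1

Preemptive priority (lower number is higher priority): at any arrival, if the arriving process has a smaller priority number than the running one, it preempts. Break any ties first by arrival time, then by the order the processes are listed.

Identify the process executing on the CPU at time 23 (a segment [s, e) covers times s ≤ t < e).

J3

Schedule: | idle 0-1 | J1 1-2 | J2 2-7 | J4 7-8 | J5 8-12 | J4 12-14 | J3 14-25 | J1 25-27 |
Completion: J1=27  J2=7  J3=25  J4=14  J5=12
Turnaround (C−A): J1=26  J2=5  J3=21  J4=8  J5=4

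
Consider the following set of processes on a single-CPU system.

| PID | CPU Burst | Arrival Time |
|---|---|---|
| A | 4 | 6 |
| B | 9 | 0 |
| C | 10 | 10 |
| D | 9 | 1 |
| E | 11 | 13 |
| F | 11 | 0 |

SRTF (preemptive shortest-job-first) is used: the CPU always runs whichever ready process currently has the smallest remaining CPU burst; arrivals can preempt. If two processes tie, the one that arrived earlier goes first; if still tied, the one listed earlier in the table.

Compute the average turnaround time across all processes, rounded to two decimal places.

Gantt: | B 0-9 | A 9-13 | D 13-22 | C 22-32 | F 32-43 | E 43-54 |
Completion: A=13  B=9  C=32  D=22  E=54  F=43
Turnaround times: A=7, B=9, C=22, D=21, E=41, F=43
Average turnaround = (7+9+22+21+41+43) / 6 = 143/6 = 23.83

23.83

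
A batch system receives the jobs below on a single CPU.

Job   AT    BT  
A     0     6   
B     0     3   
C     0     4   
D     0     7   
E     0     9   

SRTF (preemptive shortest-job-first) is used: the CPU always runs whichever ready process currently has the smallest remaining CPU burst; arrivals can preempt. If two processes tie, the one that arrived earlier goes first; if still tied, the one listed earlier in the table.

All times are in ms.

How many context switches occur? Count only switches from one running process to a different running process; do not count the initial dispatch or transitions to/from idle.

4

Timeline: | B 0-3 | C 3-7 | A 7-13 | D 13-20 | E 20-29 |
Completion: A=13  B=3  C=7  D=20  E=29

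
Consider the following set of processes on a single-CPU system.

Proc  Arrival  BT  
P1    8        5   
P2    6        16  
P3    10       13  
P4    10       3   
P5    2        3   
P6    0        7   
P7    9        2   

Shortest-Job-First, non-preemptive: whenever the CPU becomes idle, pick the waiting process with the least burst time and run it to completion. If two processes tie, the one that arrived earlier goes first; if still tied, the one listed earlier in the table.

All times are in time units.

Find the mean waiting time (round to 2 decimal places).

7.43

Gantt: | P6 0-7 | P5 7-10 | P7 10-12 | P4 12-15 | P1 15-20 | P3 20-33 | P2 33-49 |
Completion: P1=20  P2=49  P3=33  P4=15  P5=10  P6=7  P7=12
Turnaround (C−A): P1=12  P2=43  P3=23  P4=5  P5=8  P6=7  P7=3
Waiting times: P1=7, P2=27, P3=10, P4=2, P5=5, P6=0, P7=1
Average waiting = (7+27+10+2+5+0+1) / 7 = 52/7 = 7.43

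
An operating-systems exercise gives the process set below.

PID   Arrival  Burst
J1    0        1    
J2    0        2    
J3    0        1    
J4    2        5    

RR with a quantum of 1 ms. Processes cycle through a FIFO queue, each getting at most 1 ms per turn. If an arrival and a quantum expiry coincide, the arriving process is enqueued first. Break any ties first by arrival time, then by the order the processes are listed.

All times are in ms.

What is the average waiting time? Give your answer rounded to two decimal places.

1.75

Schedule: | J1 0-1 | J2 1-2 | J3 2-3 | J4 3-4 | J2 4-5 | J4 5-9 |
Completion: J1=1  J2=5  J3=3  J4=9
Turnaround (C−A): J1=1  J2=5  J3=3  J4=7
Waiting times: J1=0, J2=3, J3=2, J4=2
Average waiting = (0+3+2+2) / 4 = 7/4 = 1.75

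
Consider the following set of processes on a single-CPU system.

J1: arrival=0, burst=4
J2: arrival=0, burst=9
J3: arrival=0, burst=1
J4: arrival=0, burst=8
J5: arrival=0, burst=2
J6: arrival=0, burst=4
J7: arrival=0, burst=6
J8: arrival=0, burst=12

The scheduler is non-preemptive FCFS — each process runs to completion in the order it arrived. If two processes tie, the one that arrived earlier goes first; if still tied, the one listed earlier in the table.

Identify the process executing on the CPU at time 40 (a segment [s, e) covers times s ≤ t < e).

J8

Schedule: | J1 0-4 | J2 4-13 | J3 13-14 | J4 14-22 | J5 22-24 | J6 24-28 | J7 28-34 | J8 34-46 |
Completion: J1=4  J2=13  J3=14  J4=22  J5=24  J6=28  J7=34  J8=46
Turnaround (C−A): J1=4  J2=13  J3=14  J4=22  J5=24  J6=28  J7=34  J8=46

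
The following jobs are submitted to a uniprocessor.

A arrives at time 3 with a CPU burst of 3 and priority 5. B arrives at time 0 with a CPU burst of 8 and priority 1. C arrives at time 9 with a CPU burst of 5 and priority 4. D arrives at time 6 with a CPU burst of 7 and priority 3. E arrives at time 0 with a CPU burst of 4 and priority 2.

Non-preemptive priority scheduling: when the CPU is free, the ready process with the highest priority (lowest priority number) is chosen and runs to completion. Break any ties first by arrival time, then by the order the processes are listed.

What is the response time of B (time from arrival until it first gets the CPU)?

0

Schedule: | B 0-8 | E 8-12 | D 12-19 | C 19-24 | A 24-27 |
Completion: A=27  B=8  C=24  D=19  E=12
Response(B) = first start − arrival = 0 − 0 = 0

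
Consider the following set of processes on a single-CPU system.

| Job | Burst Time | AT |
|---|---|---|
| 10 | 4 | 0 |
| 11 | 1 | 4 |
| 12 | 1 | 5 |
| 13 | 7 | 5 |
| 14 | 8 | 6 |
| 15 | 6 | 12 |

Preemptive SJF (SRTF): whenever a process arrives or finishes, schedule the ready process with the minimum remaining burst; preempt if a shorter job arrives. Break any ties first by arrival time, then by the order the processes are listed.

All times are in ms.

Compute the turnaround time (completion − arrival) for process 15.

7

Schedule: | 10 0-4 | 11 4-5 | 12 5-6 | 13 6-13 | 15 13-19 | 14 19-27 |
Completion: 10=4  11=5  12=6  13=13  14=27  15=19
Turnaround (C−A): 10=4  11=1  12=1  13=8  14=21  15=7
Turnaround(15) = completion − arrival = 19 − 12 = 7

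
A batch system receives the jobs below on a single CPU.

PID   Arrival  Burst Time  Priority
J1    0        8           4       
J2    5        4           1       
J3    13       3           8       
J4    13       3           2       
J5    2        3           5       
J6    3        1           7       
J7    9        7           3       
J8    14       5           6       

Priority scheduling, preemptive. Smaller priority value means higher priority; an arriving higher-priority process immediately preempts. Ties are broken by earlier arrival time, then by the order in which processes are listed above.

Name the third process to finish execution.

Schedule: | J1 0-5 | J2 5-9 | J7 9-13 | J4 13-16 | J7 16-19 | J1 19-22 | J5 22-25 | J8 25-30 | J6 30-31 | J3 31-34 |
Completion: J1=22  J2=9  J3=34  J4=16  J5=25  J6=31  J7=19  J8=30
Finish order: J2 → J4 → J7 → J1 → J5 → J8 → J6 → J3

J7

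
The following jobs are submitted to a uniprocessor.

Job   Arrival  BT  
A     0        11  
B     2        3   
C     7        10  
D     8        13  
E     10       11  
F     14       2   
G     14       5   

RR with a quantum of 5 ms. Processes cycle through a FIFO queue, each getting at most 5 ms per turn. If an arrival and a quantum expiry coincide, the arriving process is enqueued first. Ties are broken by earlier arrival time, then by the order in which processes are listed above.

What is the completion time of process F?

31

Timeline: | A 0-5 | B 5-8 | A 8-13 | C 13-18 | D 18-23 | E 23-28 | A 28-29 | F 29-31 | G 31-36 | C 36-41 | D 41-46 | E 46-51 | D 51-54 | E 54-55 |
Completion: A=29  B=8  C=41  D=54  E=55  F=31  G=36
Turnaround (C−A): A=29  B=6  C=34  D=46  E=45  F=17  G=22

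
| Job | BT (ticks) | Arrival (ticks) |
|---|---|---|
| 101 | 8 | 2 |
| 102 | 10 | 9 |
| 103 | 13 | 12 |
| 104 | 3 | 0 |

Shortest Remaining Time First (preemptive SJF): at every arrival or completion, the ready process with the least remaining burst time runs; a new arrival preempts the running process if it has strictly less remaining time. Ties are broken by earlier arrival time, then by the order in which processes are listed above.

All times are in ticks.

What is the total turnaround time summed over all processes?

Schedule: | 104 0-3 | 101 3-11 | 102 11-21 | 103 21-34 |
Completion: 101=11  102=21  103=34  104=3
Turnaround (C−A): 101=9  102=12  103=22  104=3
Turnaround = completion − arrival: 101=9, 102=12, 103=22, 104=3
Total turnaround = 9 + 12 + 22 + 3 = 46

46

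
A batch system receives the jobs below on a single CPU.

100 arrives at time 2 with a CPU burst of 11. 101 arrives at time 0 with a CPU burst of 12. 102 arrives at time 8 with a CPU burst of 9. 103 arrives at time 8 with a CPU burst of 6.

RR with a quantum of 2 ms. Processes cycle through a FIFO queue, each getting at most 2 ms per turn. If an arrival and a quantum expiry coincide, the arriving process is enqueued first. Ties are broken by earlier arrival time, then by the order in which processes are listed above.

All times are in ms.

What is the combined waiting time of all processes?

Gantt: | 101 0-2 | 100 2-4 | 101 4-6 | 100 6-8 | 101 8-10 | 102 10-12 | 103 12-14 | 100 14-16 | 101 16-18 | 102 18-20 | 103 20-22 | 100 22-24 | 101 24-26 | 102 26-28 | 103 28-30 | 100 30-32 | 101 32-34 | 102 34-36 | 100 36-37 | 102 37-38 |
Completion: 100=37  101=34  102=38  103=30
Turnaround (C−A): 100=35  101=34  102=30  103=22
Waiting = turnaround − burst: 100=24, 101=22, 102=21, 103=16
Total waiting = 24 + 22 + 21 + 16 = 83

83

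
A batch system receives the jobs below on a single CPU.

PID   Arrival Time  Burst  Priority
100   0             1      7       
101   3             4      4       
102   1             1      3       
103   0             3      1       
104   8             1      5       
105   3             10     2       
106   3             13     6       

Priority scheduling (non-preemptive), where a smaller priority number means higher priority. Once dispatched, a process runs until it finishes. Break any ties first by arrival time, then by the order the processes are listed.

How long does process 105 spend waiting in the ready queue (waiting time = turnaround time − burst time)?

Gantt: | 103 0-3 | 105 3-13 | 102 13-14 | 101 14-18 | 104 18-19 | 106 19-32 | 100 32-33 |
Completion: 100=33  101=18  102=14  103=3  104=19  105=13  106=32
Turnaround (C−A): 100=33  101=15  102=13  103=3  104=11  105=10  106=29
Waiting(105) = turnaround − burst = 10 − 10 = 0

0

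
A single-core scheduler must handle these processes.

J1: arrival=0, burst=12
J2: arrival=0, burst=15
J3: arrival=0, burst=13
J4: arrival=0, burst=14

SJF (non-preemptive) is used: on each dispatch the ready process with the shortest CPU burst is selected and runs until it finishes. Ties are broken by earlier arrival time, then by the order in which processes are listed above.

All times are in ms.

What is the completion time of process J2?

54

Timeline: | J1 0-12 | J3 12-25 | J4 25-39 | J2 39-54 |
Completion: J1=12  J2=54  J3=25  J4=39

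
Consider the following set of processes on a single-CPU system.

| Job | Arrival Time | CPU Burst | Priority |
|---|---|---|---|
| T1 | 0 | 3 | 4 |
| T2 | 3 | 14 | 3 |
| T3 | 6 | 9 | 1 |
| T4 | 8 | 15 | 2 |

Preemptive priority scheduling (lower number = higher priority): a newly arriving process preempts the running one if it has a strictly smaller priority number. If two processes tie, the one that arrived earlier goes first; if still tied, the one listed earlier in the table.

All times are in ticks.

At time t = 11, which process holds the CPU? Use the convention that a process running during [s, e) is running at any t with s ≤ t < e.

T3

Schedule: | T1 0-3 | T2 3-6 | T3 6-15 | T4 15-30 | T2 30-41 |
Completion: T1=3  T2=41  T3=15  T4=30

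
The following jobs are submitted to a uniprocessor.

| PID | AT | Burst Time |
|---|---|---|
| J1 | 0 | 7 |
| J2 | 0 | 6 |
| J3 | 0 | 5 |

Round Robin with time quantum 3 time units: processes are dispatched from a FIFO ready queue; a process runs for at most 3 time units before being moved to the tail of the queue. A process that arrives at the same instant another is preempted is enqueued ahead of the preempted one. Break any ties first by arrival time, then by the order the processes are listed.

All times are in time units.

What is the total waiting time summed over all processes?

32

Gantt: | J1 0-3 | J2 3-6 | J3 6-9 | J1 9-12 | J2 12-15 | J3 15-17 | J1 17-18 |
Completion: J1=18  J2=15  J3=17
Waiting = turnaround − burst: J1=11, J2=9, J3=12
Total waiting = 11 + 9 + 12 = 32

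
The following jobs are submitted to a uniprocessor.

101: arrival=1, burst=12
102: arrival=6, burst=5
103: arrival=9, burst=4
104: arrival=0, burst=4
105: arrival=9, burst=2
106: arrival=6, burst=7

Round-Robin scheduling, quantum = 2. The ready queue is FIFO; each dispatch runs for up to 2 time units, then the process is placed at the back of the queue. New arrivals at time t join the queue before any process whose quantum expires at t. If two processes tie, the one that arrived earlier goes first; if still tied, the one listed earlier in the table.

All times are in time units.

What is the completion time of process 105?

Schedule: | 104 0-2 | 101 2-4 | 104 4-6 | 101 6-8 | 102 8-10 | 106 10-12 | 101 12-14 | 103 14-16 | 105 16-18 | 102 18-20 | 106 20-22 | 101 22-24 | 103 24-26 | 102 26-27 | 106 27-29 | 101 29-31 | 106 31-32 | 101 32-34 |
Completion: 101=34  102=27  103=26  104=6  105=18  106=32
Turnaround (C−A): 101=33  102=21  103=17  104=6  105=9  106=26

18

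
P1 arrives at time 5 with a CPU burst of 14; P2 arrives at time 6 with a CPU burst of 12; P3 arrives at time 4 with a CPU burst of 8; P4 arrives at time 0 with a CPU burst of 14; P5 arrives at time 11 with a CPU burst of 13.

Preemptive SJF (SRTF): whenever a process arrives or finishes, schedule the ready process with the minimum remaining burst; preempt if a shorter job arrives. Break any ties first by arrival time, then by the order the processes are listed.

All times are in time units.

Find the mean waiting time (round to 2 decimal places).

17.80

Gantt: | P4 0-4 | P3 4-12 | P4 12-22 | P2 22-34 | P5 34-47 | P1 47-61 |
Completion: P1=61  P2=34  P3=12  P4=22  P5=47
Waiting times: P1=42, P2=16, P3=0, P4=8, P5=23
Average waiting = (42+16+0+8+23) / 5 = 89/5 = 17.80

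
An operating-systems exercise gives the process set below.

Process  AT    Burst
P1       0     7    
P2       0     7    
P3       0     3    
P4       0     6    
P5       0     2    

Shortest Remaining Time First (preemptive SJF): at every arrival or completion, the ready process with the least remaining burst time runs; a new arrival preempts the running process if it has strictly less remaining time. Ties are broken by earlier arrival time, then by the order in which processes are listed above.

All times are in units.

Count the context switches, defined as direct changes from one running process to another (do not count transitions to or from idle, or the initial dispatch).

4

Gantt: | P5 0-2 | P3 2-5 | P4 5-11 | P1 11-18 | P2 18-25 |
Completion: P1=18  P2=25  P3=5  P4=11  P5=2
Turnaround (C−A): P1=18  P2=25  P3=5  P4=11  P5=2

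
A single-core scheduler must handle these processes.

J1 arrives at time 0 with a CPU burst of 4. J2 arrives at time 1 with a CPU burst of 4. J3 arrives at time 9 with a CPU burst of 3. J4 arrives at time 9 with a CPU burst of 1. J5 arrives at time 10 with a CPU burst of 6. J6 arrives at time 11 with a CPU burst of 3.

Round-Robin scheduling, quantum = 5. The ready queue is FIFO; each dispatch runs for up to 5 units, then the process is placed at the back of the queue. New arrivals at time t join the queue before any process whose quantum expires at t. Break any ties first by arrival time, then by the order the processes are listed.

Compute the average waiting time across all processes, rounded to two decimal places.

Schedule: | J1 0-4 | J2 4-8 | idle 8-9 | J3 9-12 | J4 12-13 | J5 13-18 | J6 18-21 | J5 21-22 |
Completion: J1=4  J2=8  J3=12  J4=13  J5=22  J6=21
Waiting times: J1=0, J2=3, J3=0, J4=3, J5=6, J6=7
Average waiting = (0+3+0+3+6+7) / 6 = 19/6 = 3.17

3.17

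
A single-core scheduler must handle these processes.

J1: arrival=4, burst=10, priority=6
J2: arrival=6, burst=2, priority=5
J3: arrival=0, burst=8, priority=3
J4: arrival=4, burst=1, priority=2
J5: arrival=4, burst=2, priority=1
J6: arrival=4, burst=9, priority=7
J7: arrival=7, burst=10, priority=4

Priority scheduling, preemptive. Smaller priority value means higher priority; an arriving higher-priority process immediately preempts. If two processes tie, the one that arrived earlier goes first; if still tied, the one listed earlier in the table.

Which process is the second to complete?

Timeline: | J3 0-4 | J5 4-6 | J4 6-7 | J3 7-11 | J7 11-21 | J2 21-23 | J1 23-33 | J6 33-42 |
Completion: J1=33  J2=23  J3=11  J4=7  J5=6  J6=42  J7=21
Finish order: J5 → J4 → J3 → J7 → J2 → J1 → J6

J4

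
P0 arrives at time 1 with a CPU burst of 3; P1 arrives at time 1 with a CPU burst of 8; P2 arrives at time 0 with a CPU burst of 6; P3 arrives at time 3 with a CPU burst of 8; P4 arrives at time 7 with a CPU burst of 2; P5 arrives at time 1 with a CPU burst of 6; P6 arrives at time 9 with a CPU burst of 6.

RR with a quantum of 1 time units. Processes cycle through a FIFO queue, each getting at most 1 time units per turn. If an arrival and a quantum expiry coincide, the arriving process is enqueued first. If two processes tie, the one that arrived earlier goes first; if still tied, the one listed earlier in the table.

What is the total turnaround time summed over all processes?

Schedule: | P2 0-1 | P0 1-2 | P1 2-3 | P5 3-4 | P2 4-5 | P0 5-6 | P3 6-7 | P1 7-8 | P5 8-9 | P2 9-10 | P0 10-11 | P4 11-12 | P3 12-13 | P1 13-14 | P6 14-15 | P5 15-16 | P2 16-17 | P4 17-18 | P3 18-19 | P1 19-20 | P6 20-21 | P5 21-22 | P2 22-23 | P3 23-24 | P1 24-25 | P6 25-26 | P5 26-27 | P2 27-28 | P3 28-29 | P1 29-30 | P6 30-31 | P5 31-32 | P3 32-33 | P1 33-34 | P6 34-35 | P3 35-36 | P1 36-37 | P6 37-38 | P3 38-39 |
Completion: P0=11  P1=37  P2=28  P3=39  P4=18  P5=32  P6=38
Turnaround = completion − arrival: P0=10, P1=36, P2=28, P3=36, P4=11, P5=31, P6=29
Total turnaround = 10 + 36 + 28 + 36 + 11 + 31 + 29 = 181

181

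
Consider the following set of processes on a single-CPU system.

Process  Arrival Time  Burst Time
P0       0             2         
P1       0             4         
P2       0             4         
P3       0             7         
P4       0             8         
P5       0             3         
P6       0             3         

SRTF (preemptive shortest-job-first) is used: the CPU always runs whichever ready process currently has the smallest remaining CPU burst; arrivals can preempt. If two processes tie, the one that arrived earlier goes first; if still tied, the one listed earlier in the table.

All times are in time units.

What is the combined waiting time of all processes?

66

Timeline: | P0 0-2 | P5 2-5 | P6 5-8 | P1 8-12 | P2 12-16 | P3 16-23 | P4 23-31 |
Completion: P0=2  P1=12  P2=16  P3=23  P4=31  P5=5  P6=8
Waiting = turnaround − burst: P0=0, P1=8, P2=12, P3=16, P4=23, P5=2, P6=5
Total waiting = 0 + 8 + 12 + 16 + 23 + 2 + 5 = 66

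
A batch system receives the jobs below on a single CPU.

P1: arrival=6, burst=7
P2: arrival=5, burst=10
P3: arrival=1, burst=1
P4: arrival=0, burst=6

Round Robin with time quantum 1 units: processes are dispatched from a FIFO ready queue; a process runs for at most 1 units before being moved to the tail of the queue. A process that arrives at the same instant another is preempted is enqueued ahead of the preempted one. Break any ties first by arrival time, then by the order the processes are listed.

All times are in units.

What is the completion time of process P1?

21

Gantt: | P4 0-1 | P3 1-2 | P4 2-5 | P2 5-6 | P4 6-7 | P1 7-8 | P2 8-9 | P4 9-10 | P1 10-11 | P2 11-12 | P1 12-13 | P2 13-14 | P1 14-15 | P2 15-16 | P1 16-17 | P2 17-18 | P1 18-19 | P2 19-20 | P1 20-21 | P2 21-24 |
Completion: P1=21  P2=24  P3=2  P4=10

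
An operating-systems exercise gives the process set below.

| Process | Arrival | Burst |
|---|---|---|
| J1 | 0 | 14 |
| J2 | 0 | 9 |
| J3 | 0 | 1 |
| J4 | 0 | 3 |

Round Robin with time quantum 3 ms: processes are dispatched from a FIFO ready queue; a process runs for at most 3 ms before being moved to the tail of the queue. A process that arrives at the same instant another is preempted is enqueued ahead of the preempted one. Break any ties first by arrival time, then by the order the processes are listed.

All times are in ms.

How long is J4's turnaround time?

Timeline: | J1 0-3 | J2 3-6 | J3 6-7 | J4 7-10 | J1 10-13 | J2 13-16 | J1 16-19 | J2 19-22 | J1 22-27 |
Completion: J1=27  J2=22  J3=7  J4=10
Turnaround (C−A): J1=27  J2=22  J3=7  J4=10
Turnaround(J4) = completion − arrival = 10 − 0 = 10

10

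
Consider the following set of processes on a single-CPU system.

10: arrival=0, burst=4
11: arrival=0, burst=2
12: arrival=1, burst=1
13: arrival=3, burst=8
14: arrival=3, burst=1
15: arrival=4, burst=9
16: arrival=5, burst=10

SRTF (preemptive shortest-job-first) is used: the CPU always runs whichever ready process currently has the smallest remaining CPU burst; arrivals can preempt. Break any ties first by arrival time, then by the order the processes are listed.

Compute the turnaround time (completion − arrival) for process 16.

Schedule: | 11 0-2 | 12 2-3 | 14 3-4 | 10 4-8 | 13 8-16 | 15 16-25 | 16 25-35 |
Completion: 10=8  11=2  12=3  13=16  14=4  15=25  16=35
Turnaround(16) = completion − arrival = 35 − 5 = 30

30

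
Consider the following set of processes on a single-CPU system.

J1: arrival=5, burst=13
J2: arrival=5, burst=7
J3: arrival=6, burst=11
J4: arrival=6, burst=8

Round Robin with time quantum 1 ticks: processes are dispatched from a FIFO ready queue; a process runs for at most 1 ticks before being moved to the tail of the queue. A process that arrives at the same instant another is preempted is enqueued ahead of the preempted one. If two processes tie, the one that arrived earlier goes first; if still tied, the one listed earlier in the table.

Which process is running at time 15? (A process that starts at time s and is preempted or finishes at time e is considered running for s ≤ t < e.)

Gantt: | idle 0-5 | J1 5-6 | J2 6-7 | J3 7-8 | J4 8-9 | J1 9-10 | J2 10-11 | J3 11-12 | J4 12-13 | J1 13-14 | J2 14-15 | J3 15-16 | J4 16-17 | J1 17-18 | J2 18-19 | J3 19-20 | J4 20-21 | J1 21-22 | J2 22-23 | J3 23-24 | J4 24-25 | J1 25-26 | J2 26-27 | J3 27-28 | J4 28-29 | J1 29-30 | J2 30-31 | J3 31-32 | J4 32-33 | J1 33-34 | J3 34-35 | J4 35-36 | J1 36-37 | J3 37-38 | J1 38-39 | J3 39-40 | J1 40-41 | J3 41-42 | J1 42-44 |
Completion: J1=44  J2=31  J3=42  J4=36

J3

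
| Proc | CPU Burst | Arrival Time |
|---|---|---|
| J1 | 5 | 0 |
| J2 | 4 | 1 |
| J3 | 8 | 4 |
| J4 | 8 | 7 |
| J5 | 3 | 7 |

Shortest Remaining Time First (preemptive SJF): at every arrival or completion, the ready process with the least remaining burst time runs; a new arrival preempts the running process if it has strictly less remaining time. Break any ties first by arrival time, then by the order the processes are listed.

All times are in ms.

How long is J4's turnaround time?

Timeline: | J1 0-5 | J2 5-9 | J5 9-12 | J3 12-20 | J4 20-28 |
Completion: J1=5  J2=9  J3=20  J4=28  J5=12
Turnaround (C−A): J1=5  J2=8  J3=16  J4=21  J5=5
Turnaround(J4) = completion − arrival = 28 − 7 = 21

21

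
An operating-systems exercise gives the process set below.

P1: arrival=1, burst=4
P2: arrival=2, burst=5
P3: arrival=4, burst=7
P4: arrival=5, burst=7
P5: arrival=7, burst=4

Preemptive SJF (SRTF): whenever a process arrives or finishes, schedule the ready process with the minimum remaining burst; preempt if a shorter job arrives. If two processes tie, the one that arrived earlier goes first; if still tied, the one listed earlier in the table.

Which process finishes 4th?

P3

Gantt: | idle 0-1 | P1 1-5 | P2 5-10 | P5 10-14 | P3 14-21 | P4 21-28 |
Completion: P1=5  P2=10  P3=21  P4=28  P5=14
Turnaround (C−A): P1=4  P2=8  P3=17  P4=23  P5=7
Finish order: P1 → P2 → P5 → P3 → P4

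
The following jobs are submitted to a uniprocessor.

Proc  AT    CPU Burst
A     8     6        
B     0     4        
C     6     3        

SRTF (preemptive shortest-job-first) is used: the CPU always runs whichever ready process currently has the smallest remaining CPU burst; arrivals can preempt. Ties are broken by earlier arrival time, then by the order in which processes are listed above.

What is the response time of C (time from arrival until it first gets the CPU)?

Timeline: | B 0-4 | idle 4-6 | C 6-9 | A 9-15 |
Completion: A=15  B=4  C=9
Turnaround (C−A): A=7  B=4  C=3
Response(C) = first start − arrival = 6 − 6 = 0

0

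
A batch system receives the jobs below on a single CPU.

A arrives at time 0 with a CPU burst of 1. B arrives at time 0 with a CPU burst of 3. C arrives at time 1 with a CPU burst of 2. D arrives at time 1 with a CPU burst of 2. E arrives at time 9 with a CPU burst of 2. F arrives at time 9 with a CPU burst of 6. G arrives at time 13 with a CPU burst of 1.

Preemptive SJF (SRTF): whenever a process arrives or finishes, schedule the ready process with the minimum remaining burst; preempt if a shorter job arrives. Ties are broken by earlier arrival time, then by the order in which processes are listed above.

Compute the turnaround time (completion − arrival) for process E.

Timeline: | A 0-1 | C 1-3 | D 3-5 | B 5-8 | idle 8-9 | E 9-11 | F 11-13 | G 13-14 | F 14-18 |
Completion: A=1  B=8  C=3  D=5  E=11  F=18  G=14
Turnaround (C−A): A=1  B=8  C=2  D=4  E=2  F=9  G=1
Turnaround(E) = completion − arrival = 11 − 9 = 2

2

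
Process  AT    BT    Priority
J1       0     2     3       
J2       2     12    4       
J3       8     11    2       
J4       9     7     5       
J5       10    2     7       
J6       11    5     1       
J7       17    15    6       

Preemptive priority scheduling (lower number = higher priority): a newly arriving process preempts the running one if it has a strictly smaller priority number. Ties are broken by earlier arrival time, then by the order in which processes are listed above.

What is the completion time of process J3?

24

Schedule: | J1 0-2 | J2 2-8 | J3 8-11 | J6 11-16 | J3 16-24 | J2 24-30 | J4 30-37 | J7 37-52 | J5 52-54 |
Completion: J1=2  J2=30  J3=24  J4=37  J5=54  J6=16  J7=52
Turnaround (C−A): J1=2  J2=28  J3=16  J4=28  J5=44  J6=5  J7=35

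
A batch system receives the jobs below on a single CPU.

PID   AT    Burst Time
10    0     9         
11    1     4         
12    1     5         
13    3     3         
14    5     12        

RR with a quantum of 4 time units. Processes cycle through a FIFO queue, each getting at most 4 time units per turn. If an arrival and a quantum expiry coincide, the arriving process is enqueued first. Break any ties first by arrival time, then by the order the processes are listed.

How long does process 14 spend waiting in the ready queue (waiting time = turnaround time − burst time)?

Gantt: | 10 0-4 | 11 4-8 | 12 8-12 | 13 12-15 | 10 15-19 | 14 19-23 | 12 23-24 | 10 24-25 | 14 25-33 |
Completion: 10=25  11=8  12=24  13=15  14=33
Turnaround (C−A): 10=25  11=7  12=23  13=12  14=28
Waiting(14) = turnaround − burst = 28 − 12 = 16

16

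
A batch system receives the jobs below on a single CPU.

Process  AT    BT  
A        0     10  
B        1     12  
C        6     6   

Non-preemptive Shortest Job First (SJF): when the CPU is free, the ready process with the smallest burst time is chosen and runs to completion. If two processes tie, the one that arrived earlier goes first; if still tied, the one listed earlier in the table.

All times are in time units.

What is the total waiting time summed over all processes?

19

Schedule: | A 0-10 | C 10-16 | B 16-28 |
Completion: A=10  B=28  C=16
Waiting = turnaround − burst: A=0, B=15, C=4
Total waiting = 0 + 15 + 4 = 19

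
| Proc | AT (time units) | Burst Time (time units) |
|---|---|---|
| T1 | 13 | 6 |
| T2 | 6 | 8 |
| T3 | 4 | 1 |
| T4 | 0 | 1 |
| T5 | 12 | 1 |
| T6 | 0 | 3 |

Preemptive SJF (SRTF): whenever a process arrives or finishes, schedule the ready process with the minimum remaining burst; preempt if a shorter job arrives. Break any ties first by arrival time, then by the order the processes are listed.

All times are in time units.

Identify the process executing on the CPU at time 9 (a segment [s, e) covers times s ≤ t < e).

T2

Timeline: | T4 0-1 | T6 1-4 | T3 4-5 | idle 5-6 | T2 6-12 | T5 12-13 | T2 13-15 | T1 15-21 |
Completion: T1=21  T2=15  T3=5  T4=1  T5=13  T6=4
Turnaround (C−A): T1=8  T2=9  T3=1  T4=1  T5=1  T6=4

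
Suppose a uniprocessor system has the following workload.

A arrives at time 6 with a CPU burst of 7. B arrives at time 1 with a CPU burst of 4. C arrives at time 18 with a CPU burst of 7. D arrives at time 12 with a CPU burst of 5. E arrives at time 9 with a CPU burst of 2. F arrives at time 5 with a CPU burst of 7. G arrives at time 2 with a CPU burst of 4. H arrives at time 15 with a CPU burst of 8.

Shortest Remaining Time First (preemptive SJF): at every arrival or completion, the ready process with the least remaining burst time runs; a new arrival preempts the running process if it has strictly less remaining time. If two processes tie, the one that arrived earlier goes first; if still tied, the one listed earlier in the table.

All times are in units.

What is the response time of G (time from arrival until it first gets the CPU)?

Timeline: | idle 0-1 | B 1-5 | G 5-9 | E 9-11 | F 11-12 | D 12-17 | F 17-23 | A 23-30 | C 30-37 | H 37-45 |
Completion: A=30  B=5  C=37  D=17  E=11  F=23  G=9  H=45
Turnaround (C−A): A=24  B=4  C=19  D=5  E=2  F=18  G=7  H=30
Response(G) = first start − arrival = 5 − 2 = 3

3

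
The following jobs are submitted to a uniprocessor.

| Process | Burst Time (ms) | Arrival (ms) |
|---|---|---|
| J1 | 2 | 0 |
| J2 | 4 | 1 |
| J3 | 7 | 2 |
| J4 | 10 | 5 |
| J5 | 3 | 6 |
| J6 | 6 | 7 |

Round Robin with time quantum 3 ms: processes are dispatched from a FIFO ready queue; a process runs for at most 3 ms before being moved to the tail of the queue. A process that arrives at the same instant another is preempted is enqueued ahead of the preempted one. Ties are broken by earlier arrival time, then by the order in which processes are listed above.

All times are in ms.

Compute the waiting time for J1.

0

Timeline: | J1 0-2 | J2 2-5 | J3 5-8 | J4 8-11 | J2 11-12 | J5 12-15 | J6 15-18 | J3 18-21 | J4 21-24 | J6 24-27 | J3 27-28 | J4 28-32 |
Completion: J1=2  J2=12  J3=28  J4=32  J5=15  J6=27
Turnaround (C−A): J1=2  J2=11  J3=26  J4=27  J5=9  J6=20
Waiting(J1) = turnaround − burst = 2 − 2 = 0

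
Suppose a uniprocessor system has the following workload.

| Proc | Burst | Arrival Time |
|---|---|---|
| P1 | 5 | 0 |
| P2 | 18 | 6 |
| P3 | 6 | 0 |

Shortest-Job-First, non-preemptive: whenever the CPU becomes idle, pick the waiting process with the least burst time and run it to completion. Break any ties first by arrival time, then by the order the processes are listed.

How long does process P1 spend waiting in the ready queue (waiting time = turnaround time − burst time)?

Gantt: | P1 0-5 | P3 5-11 | P2 11-29 |
Completion: P1=5  P2=29  P3=11
Waiting(P1) = turnaround − burst = 5 − 5 = 0

0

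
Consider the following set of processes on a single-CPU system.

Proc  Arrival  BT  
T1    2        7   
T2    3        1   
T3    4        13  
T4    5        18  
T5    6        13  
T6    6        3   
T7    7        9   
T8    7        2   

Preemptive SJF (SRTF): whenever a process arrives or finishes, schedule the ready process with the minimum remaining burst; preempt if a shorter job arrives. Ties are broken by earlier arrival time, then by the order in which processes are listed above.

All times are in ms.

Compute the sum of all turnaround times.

178

Timeline: | idle 0-2 | T1 2-3 | T2 3-4 | T1 4-6 | T6 6-9 | T8 9-11 | T1 11-15 | T7 15-24 | T3 24-37 | T5 37-50 | T4 50-68 |
Completion: T1=15  T2=4  T3=37  T4=68  T5=50  T6=9  T7=24  T8=11
Turnaround (C−A): T1=13  T2=1  T3=33  T4=63  T5=44  T6=3  T7=17  T8=4
Turnaround = completion − arrival: T1=13, T2=1, T3=33, T4=63, T5=44, T6=3, T7=17, T8=4
Total turnaround = 13 + 1 + 33 + 63 + 44 + 3 + 17 + 4 = 178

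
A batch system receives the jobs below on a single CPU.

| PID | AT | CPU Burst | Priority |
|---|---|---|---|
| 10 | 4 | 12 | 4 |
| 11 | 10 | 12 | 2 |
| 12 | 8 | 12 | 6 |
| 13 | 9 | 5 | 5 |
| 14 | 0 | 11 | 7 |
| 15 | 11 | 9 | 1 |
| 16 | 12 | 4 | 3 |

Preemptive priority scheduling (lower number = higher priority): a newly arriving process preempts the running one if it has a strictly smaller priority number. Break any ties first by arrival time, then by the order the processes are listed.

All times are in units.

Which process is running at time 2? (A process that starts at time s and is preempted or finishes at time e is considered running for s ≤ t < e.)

Timeline: | 14 0-4 | 10 4-10 | 11 10-11 | 15 11-20 | 11 20-31 | 16 31-35 | 10 35-41 | 13 41-46 | 12 46-58 | 14 58-65 |
Completion: 10=41  11=31  12=58  13=46  14=65  15=20  16=35
Turnaround (C−A): 10=37  11=21  12=50  13=37  14=65  15=9  16=23

14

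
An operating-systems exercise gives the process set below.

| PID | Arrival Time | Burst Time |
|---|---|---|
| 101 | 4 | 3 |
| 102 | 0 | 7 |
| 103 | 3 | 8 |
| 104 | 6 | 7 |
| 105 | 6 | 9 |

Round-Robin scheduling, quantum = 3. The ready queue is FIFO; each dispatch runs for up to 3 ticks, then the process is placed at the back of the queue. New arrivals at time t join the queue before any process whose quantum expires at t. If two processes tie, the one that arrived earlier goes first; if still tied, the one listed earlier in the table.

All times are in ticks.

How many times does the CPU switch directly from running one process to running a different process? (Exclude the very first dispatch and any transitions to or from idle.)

Gantt: | 102 0-3 | 103 3-6 | 102 6-9 | 101 9-12 | 104 12-15 | 105 15-18 | 103 18-21 | 102 21-22 | 104 22-25 | 105 25-28 | 103 28-30 | 104 30-31 | 105 31-34 |
Completion: 101=12  102=22  103=30  104=31  105=34

12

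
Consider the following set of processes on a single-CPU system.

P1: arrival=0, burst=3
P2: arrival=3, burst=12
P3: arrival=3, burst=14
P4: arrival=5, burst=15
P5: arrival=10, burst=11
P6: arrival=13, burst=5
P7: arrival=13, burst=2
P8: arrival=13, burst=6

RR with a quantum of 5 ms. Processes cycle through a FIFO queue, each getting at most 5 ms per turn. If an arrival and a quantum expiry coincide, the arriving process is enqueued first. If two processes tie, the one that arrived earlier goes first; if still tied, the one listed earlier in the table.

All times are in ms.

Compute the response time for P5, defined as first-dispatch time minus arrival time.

13

Timeline: | P1 0-3 | P2 3-8 | P3 8-13 | P4 13-18 | P2 18-23 | P5 23-28 | P6 28-33 | P7 33-35 | P8 35-40 | P3 40-45 | P4 45-50 | P2 50-52 | P5 52-57 | P8 57-58 | P3 58-62 | P4 62-67 | P5 67-68 |
Completion: P1=3  P2=52  P3=62  P4=67  P5=68  P6=33  P7=35  P8=58
Response(P5) = first start − arrival = 23 − 10 = 13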